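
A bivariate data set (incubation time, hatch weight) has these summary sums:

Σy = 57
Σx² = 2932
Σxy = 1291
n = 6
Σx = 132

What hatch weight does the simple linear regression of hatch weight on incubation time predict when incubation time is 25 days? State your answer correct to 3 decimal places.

Sxx = Σx² − (Σx)²/n = 2932 − 2904 = 28
Sxy = Σxy − (Σx)(Σy)/n = 1291 − 1254 = 37
b = Sxy/Sxx = 37/28 = 1.321429
a = ȳ − b·x̄ = 9.5 − 1.321429·22 = -19.571429
ŷ(25) = a + b·25 = -19.571429 + 1.321429·25 = 13.464286

13.464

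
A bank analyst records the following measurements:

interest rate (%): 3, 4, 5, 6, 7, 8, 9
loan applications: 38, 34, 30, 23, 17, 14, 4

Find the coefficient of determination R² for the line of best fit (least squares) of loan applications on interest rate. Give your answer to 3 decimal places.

n = 7, Σx = 42, Σy = 160, Σxy = 805, Σx² = 280, Σy² = 4530
Sxx = Σx² − (Σx)²/n = 280 − 252 = 28
Sxy = Σxy − (Σx)(Σy)/n = 805 − 960 = -155
Syy = Σy² − (Σy)²/n = 4530 − 3657.142857 = 872.857143
R² = Sxy²/(Sxx·Syy) = (-155)²/(28·872.857143) = 0.983020

0.983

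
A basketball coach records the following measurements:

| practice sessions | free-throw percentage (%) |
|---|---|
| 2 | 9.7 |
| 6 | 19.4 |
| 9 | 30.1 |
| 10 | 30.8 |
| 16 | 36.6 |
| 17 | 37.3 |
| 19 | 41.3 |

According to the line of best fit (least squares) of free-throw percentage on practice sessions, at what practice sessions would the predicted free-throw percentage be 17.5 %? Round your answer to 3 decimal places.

4.389

n = 7, Σx = 79, Σy = 205.2, Σxy = 2719.1, Σx² = 1127
Sxx = Σx² − (Σx)²/n = 1127 − 891.571429 = 235.428571
Sxy = Σxy − (Σx)(Σy)/n = 2719.1 − 2315.828571 = 403.271429
b = Sxy/Sxx = 403.271429/235.428571 = 1.712925
a = ȳ − b·x̄ = 29.314286 − 1.712925·11.285714 = 9.982706
Set a + b·x = 17.5: x = (17.5 − 9.982706) / 1.712925 = 4.388572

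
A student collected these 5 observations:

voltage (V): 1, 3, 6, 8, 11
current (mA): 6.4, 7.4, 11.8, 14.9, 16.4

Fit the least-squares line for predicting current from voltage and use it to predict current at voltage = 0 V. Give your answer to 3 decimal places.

5.009

n = 5, Σx = 29, Σy = 56.9, Σxy = 399, Σx² = 231
Sxx = Σx² − (Σx)²/n = 231 − 168.2 = 62.8
Sxy = Σxy − (Σx)(Σy)/n = 399 − 330.02 = 68.98
b = Sxy/Sxx = 68.98/62.8 = 1.098408
a = ȳ − b·x̄ = 11.38 − 1.098408·5.8 = 5.009236
ŷ(0) = a + b·0 = 5.009236 + 1.098408·0 = 5.009236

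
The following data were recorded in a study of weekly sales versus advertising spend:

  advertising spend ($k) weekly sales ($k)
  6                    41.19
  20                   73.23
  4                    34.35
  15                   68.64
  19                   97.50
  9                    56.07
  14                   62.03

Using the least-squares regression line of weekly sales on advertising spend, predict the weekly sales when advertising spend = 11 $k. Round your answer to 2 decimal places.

n = 7, Σx = 87, Σy = 433.01, Σxy = 6104.29, Σx² = 1315
Sxx = Σx² − (Σx)²/n = 1315 − 1081.285714 = 233.714286
Sxy = Σxy − (Σx)(Σy)/n = 6104.29 − 5381.695714 = 722.594286
b = Sxy/Sxx = 722.594286/233.714286 = 3.091785
a = ȳ − b·x̄ = 61.858571 − 3.091785·12.428571 = 23.432103
ŷ(11) = a + b·11 = 23.432103 + 3.091785·11 = 57.441736

57.44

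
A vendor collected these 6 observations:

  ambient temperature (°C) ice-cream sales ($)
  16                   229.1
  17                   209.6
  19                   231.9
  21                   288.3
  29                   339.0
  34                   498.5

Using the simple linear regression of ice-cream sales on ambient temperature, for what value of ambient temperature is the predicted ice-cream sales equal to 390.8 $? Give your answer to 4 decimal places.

n = 6, Σx = 136, Σy = 1796.4, Σxy = 44469.2, Σx² = 3344
Sxx = Σx² − (Σx)²/n = 3344 − 3082.666667 = 261.333333
Sxy = Σxy − (Σx)(Σy)/n = 44469.2 − 40718.4 = 3750.8
b = Sxy/Sxx = 3750.8/261.333333 = 14.352551
a = ȳ − b·x̄ = 299.4 − 14.352551·22.666667 = -25.924490
Set a + b·x = 390.8: x = (390.8 − (-25.924490)) / 14.352551 = 29.034873

29.0349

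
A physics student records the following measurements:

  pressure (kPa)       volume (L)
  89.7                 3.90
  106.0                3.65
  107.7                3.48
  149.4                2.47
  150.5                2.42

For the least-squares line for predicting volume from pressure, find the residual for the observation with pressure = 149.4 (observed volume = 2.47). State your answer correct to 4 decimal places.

n = 5, Σx = 603.3, Σy = 15.92, Σxy = 1844.754, Σx² = 75851.99
Sxx = Σx² − (Σx)²/n = 75851.99 − 72794.178 = 3057.812
Sxy = Σxy − (Σx)(Σy)/n = 1844.754 − 1920.9072 = -76.1532
b = Sxy/Sxx = -76.1532/3057.812 = -0.024904
a = ȳ − b·x̄ = 3.184 − (-0.024904)·120.66 = 6.188974
ŷ(149.4) = 6.188974 + (-0.024904)·149.4 = 2.468245
residual = y − ŷ = 2.47 − 2.468245 = 0.001755

0.0018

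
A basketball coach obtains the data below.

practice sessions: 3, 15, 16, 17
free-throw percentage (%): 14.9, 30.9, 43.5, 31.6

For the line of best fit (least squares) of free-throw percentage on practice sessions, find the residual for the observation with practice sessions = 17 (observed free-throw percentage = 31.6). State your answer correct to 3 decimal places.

-5.224

n = 4, Σx = 51, Σy = 120.9, Σxy = 1741.4, Σx² = 779
Sxx = Σx² − (Σx)²/n = 779 − 650.25 = 128.75
Sxy = Σxy − (Σx)(Σy)/n = 1741.4 − 1541.475 = 199.925
b = Sxy/Sxx = 199.925/128.75 = 1.552816
a = ȳ − b·x̄ = 30.225 − 1.552816·12.75 = 10.426602
ŷ(17) = 10.426602 + 1.552816·17 = 36.824466
residual = y − ŷ = 31.6 − 36.824466 = -5.224466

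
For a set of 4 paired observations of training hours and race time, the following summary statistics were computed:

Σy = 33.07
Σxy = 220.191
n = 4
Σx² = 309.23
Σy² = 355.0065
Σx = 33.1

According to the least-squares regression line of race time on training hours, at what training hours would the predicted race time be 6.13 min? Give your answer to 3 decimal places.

9.687

Sxx = Σx² − (Σx)²/n = 309.23 − 273.9025 = 35.3275
Sxy = Σxy − (Σx)(Σy)/n = 220.191 − 273.65425 = -53.46325
b = Sxy/Sxx = -53.46325/35.3275 = -1.513361
a = ȳ − b·x̄ = 8.2675 − (-1.513361)·8.275 = 20.790560
Set a + b·x = 6.13: x = (6.13 − 20.790560) / (-1.513361) = 9.687419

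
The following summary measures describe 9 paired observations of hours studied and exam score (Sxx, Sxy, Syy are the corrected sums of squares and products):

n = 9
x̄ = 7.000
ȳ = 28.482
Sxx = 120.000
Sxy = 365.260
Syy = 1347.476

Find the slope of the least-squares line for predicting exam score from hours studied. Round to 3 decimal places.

3.044

b = Sxy/Sxx = 365.26/120 = 3.043833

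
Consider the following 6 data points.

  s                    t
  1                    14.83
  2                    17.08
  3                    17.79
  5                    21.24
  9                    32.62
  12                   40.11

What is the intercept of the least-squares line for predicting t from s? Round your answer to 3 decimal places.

11.532

n = 6, Σx = 32, Σy = 143.67, Σxy = 983.46, Σx² = 264
Sxx = Σx² − (Σx)²/n = 264 − 170.666667 = 93.333333
Sxy = Σxy − (Σx)(Σy)/n = 983.46 − 766.24 = 217.22
b = Sxy/Sxx = 217.22/93.333333 = 2.327357
a = ȳ − b·x̄ = 23.945 − 2.327357·5.333333 = 11.532429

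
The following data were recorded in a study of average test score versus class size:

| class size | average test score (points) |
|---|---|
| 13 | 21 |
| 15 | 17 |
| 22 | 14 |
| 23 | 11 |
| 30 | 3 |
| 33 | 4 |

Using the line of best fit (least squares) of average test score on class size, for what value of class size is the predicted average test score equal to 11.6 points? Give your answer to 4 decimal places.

n = 6, Σx = 136, Σy = 70, Σxy = 1311, Σx² = 3396
Sxx = Σx² − (Σx)²/n = 3396 − 3082.666667 = 313.333333
Sxy = Σxy − (Σx)(Σy)/n = 1311 − 1586.666667 = -275.666667
b = Sxy/Sxx = -275.666667/313.333333 = -0.879787
a = ȳ − b·x̄ = 11.666667 − (-0.879787)·22.666667 = 31.608511
Set a + b·x = 11.6: x = (11.6 − 31.608511) / (-0.879787) = 22.742443

22.7424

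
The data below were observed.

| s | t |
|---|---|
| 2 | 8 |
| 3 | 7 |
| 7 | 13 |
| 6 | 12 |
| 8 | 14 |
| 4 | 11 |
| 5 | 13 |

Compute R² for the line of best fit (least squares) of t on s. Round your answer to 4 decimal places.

n = 7, Σx = 35, Σy = 78, Σxy = 421, Σx² = 203, Σy² = 912
Sxx = Σx² − (Σx)²/n = 203 − 175 = 28
Sxy = Σxy − (Σx)(Σy)/n = 421 − 390 = 31
Syy = Σy² − (Σy)²/n = 912 − 869.142857 = 42.857143
R² = Sxy²/(Sxx·Syy) = (31)²/(28·42.857143) = 0.800833

0.8008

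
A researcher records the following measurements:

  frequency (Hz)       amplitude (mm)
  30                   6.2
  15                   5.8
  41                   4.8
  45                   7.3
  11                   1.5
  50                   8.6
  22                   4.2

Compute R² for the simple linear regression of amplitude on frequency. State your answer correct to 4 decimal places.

0.6050

n = 7, Σx = 214, Σy = 38.4, Σxy = 1337.2, Σx² = 7936, Σy² = 242.26
Sxx = Σx² − (Σx)²/n = 7936 − 6542.285714 = 1393.714286
Sxy = Σxy − (Σx)(Σy)/n = 1337.2 − 1173.942857 = 163.257143
Syy = Σy² − (Σy)²/n = 242.26 − 210.651429 = 31.608571
R² = Sxy²/(Sxx·Syy) = (163.257143)²/(1393.714286·31.608571) = 0.605014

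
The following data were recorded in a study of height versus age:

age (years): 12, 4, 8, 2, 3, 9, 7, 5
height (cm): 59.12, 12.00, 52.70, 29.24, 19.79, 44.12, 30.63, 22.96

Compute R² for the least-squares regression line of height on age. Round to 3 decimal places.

n = 8, Σx = 50, Σy = 270.56, Σxy = 2023.18, Σx² = 392, Σy² = 11075.019
Sxx = Σx² − (Σx)²/n = 392 − 312.5 = 79.5
Sxy = Σxy − (Σx)(Σy)/n = 2023.18 − 1691 = 332.18
Syy = Σy² − (Σy)²/n = 11075.019 − 9150.3392 = 1924.6798
R² = Sxy²/(Sxx·Syy) = (332.18)²/(79.5·1924.6798) = 0.721143

0.721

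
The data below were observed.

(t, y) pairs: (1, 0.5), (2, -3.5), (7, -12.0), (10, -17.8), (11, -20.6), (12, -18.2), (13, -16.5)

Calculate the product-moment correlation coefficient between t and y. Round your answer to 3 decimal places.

n = 7, Σx = 56, Σy = -88.1, Σxy = -928, Σx² = 588, Σy² = 1501.19
Sxx = Σx² − (Σx)²/n = 588 − 448 = 140
Sxy = Σxy − (Σx)(Σy)/n = -928 − (-704.8) = -223.2
Syy = Σy² − (Σy)²/n = 1501.19 − 1108.801429 = 392.388571
r = Sxy/√(Sxx·Syy) = -223.2/√(54934.4) = -223.2/234.380887 = -0.952296

-0.952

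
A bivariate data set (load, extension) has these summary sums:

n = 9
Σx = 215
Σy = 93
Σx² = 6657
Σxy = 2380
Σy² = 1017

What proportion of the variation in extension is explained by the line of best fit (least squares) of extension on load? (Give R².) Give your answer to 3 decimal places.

0.294

Sxx = Σx² − (Σx)²/n = 6657 − 5136.111111 = 1520.888889
Sxy = Σxy − (Σx)(Σy)/n = 2380 − 2221.666667 = 158.333333
Syy = Σy² − (Σy)²/n = 1017 − 961 = 56
R² = Sxy²/(Sxx·Syy) = (158.333333)²/(1520.888889·56) = 0.294347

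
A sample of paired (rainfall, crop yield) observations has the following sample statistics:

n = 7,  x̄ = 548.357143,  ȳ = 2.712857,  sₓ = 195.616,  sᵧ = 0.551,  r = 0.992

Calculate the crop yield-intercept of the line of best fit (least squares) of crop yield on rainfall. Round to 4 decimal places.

b = r · sᵧ/sₓ = 0.992 · 0.551/195.616 = 0.002794
a = ȳ − b·x̄ = 2.712857 − 0.002794·548.357143 = 1.180633

1.1806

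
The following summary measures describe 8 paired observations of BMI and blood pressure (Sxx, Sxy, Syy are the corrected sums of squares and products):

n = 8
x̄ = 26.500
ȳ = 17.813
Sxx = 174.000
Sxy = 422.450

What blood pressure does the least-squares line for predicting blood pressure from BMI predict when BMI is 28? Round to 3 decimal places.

b = Sxy/Sxx = 422.45/174 = 2.427874
a = ȳ − b·x̄ = 17.813 − 2.427874·26.5 = -46.525649
ŷ(28) = a + b·28 = -46.525649 + 2.427874·28 = 21.454810

21.455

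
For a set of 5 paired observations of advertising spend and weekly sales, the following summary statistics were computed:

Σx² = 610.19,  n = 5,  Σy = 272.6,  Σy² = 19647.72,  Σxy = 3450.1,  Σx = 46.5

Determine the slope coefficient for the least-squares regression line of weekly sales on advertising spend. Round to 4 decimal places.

5.1475

Sxx = Σx² − (Σx)²/n = 610.19 − 432.45 = 177.74
Sxy = Σxy − (Σx)(Σy)/n = 3450.1 − 2535.18 = 914.92
b = Sxy/Sxx = 914.92/177.74 = 5.147519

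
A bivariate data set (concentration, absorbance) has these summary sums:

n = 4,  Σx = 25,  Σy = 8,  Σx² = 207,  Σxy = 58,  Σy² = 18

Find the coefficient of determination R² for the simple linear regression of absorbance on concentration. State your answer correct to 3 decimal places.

Sxx = Σx² − (Σx)²/n = 207 − 156.25 = 50.75
Sxy = Σxy − (Σx)(Σy)/n = 58 − 50 = 8
Syy = Σy² − (Σy)²/n = 18 − 16 = 2
R² = Sxy²/(Sxx·Syy) = (8)²/(50.75·2) = 0.630542

0.631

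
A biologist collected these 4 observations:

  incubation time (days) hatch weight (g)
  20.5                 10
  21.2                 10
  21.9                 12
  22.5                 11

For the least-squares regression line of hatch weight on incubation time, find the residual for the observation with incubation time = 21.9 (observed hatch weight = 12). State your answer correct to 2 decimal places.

0.96

n = 4, Σx = 86.1, Σy = 43, Σxy = 927.3, Σx² = 1855.55
Sxx = Σx² − (Σx)²/n = 1855.55 − 1853.3025 = 2.2475
Sxy = Σxy − (Σx)(Σy)/n = 927.3 − 925.575 = 1.725
b = Sxy/Sxx = 1.725/2.2475 = 0.767519
a = ȳ − b·x̄ = 10.75 − 0.767519·21.525 = -5.770857
ŷ(21.9) = -5.770857 + 0.767519·21.9 = 11.037820
residual = y − ŷ = 12 − 11.037820 = 0.962180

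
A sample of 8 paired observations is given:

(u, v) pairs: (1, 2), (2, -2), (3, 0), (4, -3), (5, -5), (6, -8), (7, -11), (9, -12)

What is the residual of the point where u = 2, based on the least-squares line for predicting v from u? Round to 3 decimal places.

n = 8, Σx = 37, Σy = -39, Σxy = -272, Σx² = 221
Sxx = Σx² − (Σx)²/n = 221 − 171.125 = 49.875
Sxy = Σxy − (Σx)(Σy)/n = -272 − (-180.375) = -91.625
b = Sxy/Sxx = -91.625/49.875 = -1.837093
a = ȳ − b·x̄ = -4.875 − (-1.837093)·4.625 = 3.621554
ŷ(2) = 3.621554 + (-1.837093)·2 = -0.052632
residual = y − ŷ = -2 − (-0.052632) = -1.947368

-1.947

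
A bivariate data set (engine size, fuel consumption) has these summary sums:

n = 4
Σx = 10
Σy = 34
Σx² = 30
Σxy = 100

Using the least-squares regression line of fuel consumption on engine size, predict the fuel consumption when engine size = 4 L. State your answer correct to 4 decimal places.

Sxx = Σx² − (Σx)²/n = 30 − 25 = 5
Sxy = Σxy − (Σx)(Σy)/n = 100 − 85 = 15
b = Sxy/Sxx = 15/5 = 3
a = ȳ − b·x̄ = 8.5 − 3·2.5 = 1
ŷ(4) = a + b·4 = 1 + 3·4 = 13

13.0000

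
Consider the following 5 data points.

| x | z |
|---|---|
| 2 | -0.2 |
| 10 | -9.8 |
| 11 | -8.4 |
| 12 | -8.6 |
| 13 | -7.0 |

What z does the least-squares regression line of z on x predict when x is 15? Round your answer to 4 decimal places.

n = 5, Σx = 48, Σy = -34, Σxy = -385, Σx² = 538
Sxx = Σx² − (Σx)²/n = 538 − 460.8 = 77.2
Sxy = Σxy − (Σx)(Σy)/n = -385 − (-326.4) = -58.6
b = Sxy/Sxx = -58.6/77.2 = -0.759067
a = ȳ − b·x̄ = -6.8 − (-0.759067)·9.6 = 0.487047
ŷ(15) = a + b·15 = 0.487047 + (-0.759067)·15 = -10.898964

-10.8990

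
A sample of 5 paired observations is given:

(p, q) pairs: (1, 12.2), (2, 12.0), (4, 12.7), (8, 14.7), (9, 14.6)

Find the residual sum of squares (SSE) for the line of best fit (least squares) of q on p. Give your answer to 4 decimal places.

0.3428

n = 5, Σx = 24, Σy = 66.2, Σxy = 336, Σx² = 166, Σy² = 883.38
Sxx = Σx² − (Σx)²/n = 166 − 115.2 = 50.8
Sxy = Σxy − (Σx)(Σy)/n = 336 − 317.76 = 18.24
Syy = Σy² − (Σy)²/n = 883.38 − 876.488 = 6.892
b = Sxy/Sxx = 18.24/50.8 = 0.359055
SSE = Syy − b·Sxy = 6.892 − 0.359055·18.24 = 0.342835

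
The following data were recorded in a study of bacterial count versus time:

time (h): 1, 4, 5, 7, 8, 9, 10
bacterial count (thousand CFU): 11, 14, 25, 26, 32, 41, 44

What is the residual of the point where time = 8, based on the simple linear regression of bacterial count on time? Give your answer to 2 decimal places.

n = 7, Σx = 44, Σy = 193, Σxy = 1439, Σx² = 336
Sxx = Σx² − (Σx)²/n = 336 − 276.571429 = 59.428571
Sxy = Σxy − (Σx)(Σy)/n = 1439 − 1213.142857 = 225.857143
b = Sxy/Sxx = 225.857143/59.428571 = 3.800481
a = ȳ − b·x̄ = 27.571429 − 3.800481·6.285714 = 3.682692
ŷ(8) = 3.682692 + 3.800481·8 = 34.086538
residual = y − ŷ = 32 − 34.086538 = -2.086538

-2.09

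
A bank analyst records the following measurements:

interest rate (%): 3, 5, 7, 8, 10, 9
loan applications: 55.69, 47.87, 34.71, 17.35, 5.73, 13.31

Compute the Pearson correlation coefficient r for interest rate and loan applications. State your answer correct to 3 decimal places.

-0.981

n = 6, Σx = 42, Σy = 174.66, Σxy = 965.28, Σx² = 328, Σy² = 7108.7086
Sxx = Σx² − (Σx)²/n = 328 − 294 = 34
Sxy = Σxy − (Σx)(Σy)/n = 965.28 − 1222.62 = -257.34
Syy = Σy² − (Σy)²/n = 7108.7086 − 5084.3526 = 2024.356
r = Sxy/√(Sxx·Syy) = -257.34/√(68828.104) = -257.34/262.351108 = -0.980899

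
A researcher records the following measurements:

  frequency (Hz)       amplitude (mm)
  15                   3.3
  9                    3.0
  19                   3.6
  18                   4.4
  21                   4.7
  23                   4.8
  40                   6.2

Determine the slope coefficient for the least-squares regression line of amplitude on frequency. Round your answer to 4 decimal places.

n = 7, Σx = 145, Σy = 30, Σxy = 681.2, Σx² = 3561
Sxx = Σx² − (Σx)²/n = 3561 − 3003.571429 = 557.428571
Sxy = Σxy − (Σx)(Σy)/n = 681.2 − 621.428571 = 59.771429
b = Sxy/Sxx = 59.771429/557.428571 = 0.107227

0.1072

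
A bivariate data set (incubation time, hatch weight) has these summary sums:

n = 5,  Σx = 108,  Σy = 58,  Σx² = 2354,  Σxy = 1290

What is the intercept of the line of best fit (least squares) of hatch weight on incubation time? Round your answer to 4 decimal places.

-26.3019

Sxx = Σx² − (Σx)²/n = 2354 − 2332.8 = 21.2
Sxy = Σxy − (Σx)(Σy)/n = 1290 − 1252.8 = 37.2
b = Sxy/Sxx = 37.2/21.2 = 1.754717
a = ȳ − b·x̄ = 11.6 − 1.754717·21.6 = -26.301887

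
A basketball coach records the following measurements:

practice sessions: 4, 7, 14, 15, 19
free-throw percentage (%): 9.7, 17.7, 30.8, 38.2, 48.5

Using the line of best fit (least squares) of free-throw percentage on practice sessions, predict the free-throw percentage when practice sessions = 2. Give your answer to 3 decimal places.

n = 5, Σx = 59, Σy = 144.9, Σxy = 2088.4, Σx² = 847
Sxx = Σx² − (Σx)²/n = 847 − 696.2 = 150.8
Sxy = Σxy − (Σx)(Σy)/n = 2088.4 − 1709.82 = 378.58
b = Sxy/Sxx = 378.58/150.8 = 2.510477
a = ȳ − b·x̄ = 28.98 − 2.510477·11.8 = -0.643634
ŷ(2) = a + b·2 = -0.643634 + 2.510477·2 = 4.377321

4.377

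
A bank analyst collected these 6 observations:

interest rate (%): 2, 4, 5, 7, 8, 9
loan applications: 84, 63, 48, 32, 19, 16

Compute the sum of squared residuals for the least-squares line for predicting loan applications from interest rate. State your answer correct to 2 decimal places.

n = 6, Σx = 35, Σy = 262, Σxy = 1180, Σx² = 239, Σy² = 14970
Sxx = Σx² − (Σx)²/n = 239 − 204.166667 = 34.833333
Sxy = Σxy − (Σx)(Σy)/n = 1180 − 1528.333333 = -348.333333
Syy = Σy² − (Σy)²/n = 14970 − 11440.666667 = 3529.333333
b = Sxy/Sxx = -348.333333/34.833333 = -10
SSE = Syy − b·Sxy = 3529.333333 − (-10)·(-348.333333) = 46

46.00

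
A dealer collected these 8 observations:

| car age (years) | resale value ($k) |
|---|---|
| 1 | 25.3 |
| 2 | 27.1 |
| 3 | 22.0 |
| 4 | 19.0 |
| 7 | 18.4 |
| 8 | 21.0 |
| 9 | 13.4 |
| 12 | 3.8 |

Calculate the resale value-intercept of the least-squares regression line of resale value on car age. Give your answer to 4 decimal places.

28.6389

n = 8, Σx = 46, Σy = 150, Σxy = 684.5, Σx² = 368
Sxx = Σx² − (Σx)²/n = 368 − 264.5 = 103.5
Sxy = Σxy − (Σx)(Σy)/n = 684.5 − 862.5 = -178
b = Sxy/Sxx = -178/103.5 = -1.719807
a = ȳ − b·x̄ = 18.75 − (-1.719807)·5.75 = 28.638889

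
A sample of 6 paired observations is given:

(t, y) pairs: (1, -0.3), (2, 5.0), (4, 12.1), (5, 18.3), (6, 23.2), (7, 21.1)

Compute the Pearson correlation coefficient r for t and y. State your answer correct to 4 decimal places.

0.9734

n = 6, Σx = 25, Σy = 79.4, Σxy = 436.5, Σx² = 131, Σy² = 1489.84
Sxx = Σx² − (Σx)²/n = 131 − 104.166667 = 26.833333
Sxy = Σxy − (Σx)(Σy)/n = 436.5 − 330.833333 = 105.666667
Syy = Σy² − (Σy)²/n = 1489.84 − 1050.726667 = 439.113333
r = Sxy/√(Sxx·Syy) = 105.666667/√(11782.874444) = 105.666667/108.548950 = 0.973447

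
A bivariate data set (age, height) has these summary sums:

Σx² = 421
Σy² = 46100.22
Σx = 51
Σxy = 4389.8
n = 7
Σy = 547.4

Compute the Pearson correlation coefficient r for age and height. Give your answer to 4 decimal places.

0.9953

Sxx = Σx² − (Σx)²/n = 421 − 371.571429 = 49.428571
Sxy = Σxy − (Σx)(Σy)/n = 4389.8 − 3988.2 = 401.6
Syy = Σy² − (Σy)²/n = 46100.22 − 42806.68 = 3293.54
r = Sxy/√(Sxx·Syy) = 401.6/√(162794.977143) = 401.6/403.478596 = 0.995344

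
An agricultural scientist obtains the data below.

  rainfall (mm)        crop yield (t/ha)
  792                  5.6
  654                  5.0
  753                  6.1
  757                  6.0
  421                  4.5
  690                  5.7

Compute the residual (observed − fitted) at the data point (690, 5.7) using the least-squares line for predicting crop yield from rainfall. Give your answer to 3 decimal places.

n = 6, Σx = 4067, Σy = 32.9, Σxy = 22668, Σx² = 2848379
Sxx = Σx² − (Σx)²/n = 2848379 − 2756748.166667 = 91630.833333
Sxy = Σxy − (Σx)(Σy)/n = 22668 − 22300.716667 = 367.283333
b = Sxy/Sxx = 367.283333/91630.833333 = 0.004008
a = ȳ − b·x̄ = 5.483333 − 0.004008·677.833333 = 2.766378
ŷ(690) = 2.766378 + 0.004008·690 = 5.532101
residual = y − ŷ = 5.7 − 5.532101 = 0.167899

0.168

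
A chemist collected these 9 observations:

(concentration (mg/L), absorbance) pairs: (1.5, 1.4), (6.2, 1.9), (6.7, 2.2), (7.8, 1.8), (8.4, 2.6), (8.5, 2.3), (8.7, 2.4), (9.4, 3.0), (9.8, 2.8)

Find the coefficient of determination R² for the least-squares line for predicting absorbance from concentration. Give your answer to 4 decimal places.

n = 9, Σx = 67, Σy = 20.4, Σxy = 160.57, Σx² = 549.32, Σy² = 48.3
Sxx = Σx² − (Σx)²/n = 549.32 − 498.777778 = 50.542222
Sxy = Σxy − (Σx)(Σy)/n = 160.57 − 151.866667 = 8.703333
Syy = Σy² − (Σy)²/n = 48.3 − 46.24 = 2.06
R² = Sxy²/(Sxx·Syy) = (8.703333)²/(50.542222·2.06) = 0.727528

0.7275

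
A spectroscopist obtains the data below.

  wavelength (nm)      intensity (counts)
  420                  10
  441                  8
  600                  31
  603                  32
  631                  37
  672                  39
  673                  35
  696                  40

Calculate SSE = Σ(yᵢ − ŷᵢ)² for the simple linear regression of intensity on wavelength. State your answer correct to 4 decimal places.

41.9318

n = 8, Σx = 4736, Σy = 232, Σxy = 146574, Σx² = 2881580, Σy² = 7864
Sxx = Σx² − (Σx)²/n = 2881580 − 2803712 = 77868
Sxy = Σxy − (Σx)(Σy)/n = 146574 − 137344 = 9230
Syy = Σy² − (Σy)²/n = 7864 − 6728 = 1136
b = Sxy/Sxx = 9230/77868 = 0.118534
SSE = Syy − b·Sxy = 1136 − 0.118534·9230 = 41.931833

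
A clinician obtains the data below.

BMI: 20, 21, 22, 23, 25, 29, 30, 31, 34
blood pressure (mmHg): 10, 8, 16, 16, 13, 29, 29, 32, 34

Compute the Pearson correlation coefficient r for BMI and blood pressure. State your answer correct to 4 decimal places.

n = 9, Σx = 235, Σy = 187, Σxy = 5272, Σx² = 6337, Σy² = 4707
Sxx = Σx² − (Σx)²/n = 6337 − 6136.111111 = 200.888889
Sxy = Σxy − (Σx)(Σy)/n = 5272 − 4882.777778 = 389.222222
Syy = Σy² − (Σy)²/n = 4707 − 3885.444444 = 821.555556
r = Sxy/√(Sxx·Syy) = 389.222222/√(165041.382716) = 389.222222/406.252856 = 0.958079

0.9581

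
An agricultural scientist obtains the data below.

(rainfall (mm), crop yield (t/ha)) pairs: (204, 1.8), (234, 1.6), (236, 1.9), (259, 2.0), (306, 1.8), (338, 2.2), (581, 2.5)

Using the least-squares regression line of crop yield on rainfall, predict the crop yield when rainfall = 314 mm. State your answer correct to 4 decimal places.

n = 7, Σx = 2158, Σy = 13.8, Σxy = 4454.9, Σx² = 764590
Sxx = Σx² − (Σx)²/n = 764590 − 665280.571429 = 99309.428571
Sxy = Σxy − (Σx)(Σy)/n = 4454.9 − 4254.342857 = 200.557143
b = Sxy/Sxx = 200.557143/99309.428571 = 0.002020
a = ȳ − b·x̄ = 1.971429 − 0.002020·308.285714 = 1.348840
ŷ(314) = a + b·314 = 1.348840 + 0.002020·314 = 1.982969

1.9830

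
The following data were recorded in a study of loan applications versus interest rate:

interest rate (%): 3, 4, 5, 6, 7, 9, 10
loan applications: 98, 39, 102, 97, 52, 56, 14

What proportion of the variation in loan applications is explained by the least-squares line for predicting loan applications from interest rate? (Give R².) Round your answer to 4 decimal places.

n = 7, Σx = 44, Σy = 458, Σxy = 2550, Σx² = 316, Σy² = 36974
Sxx = Σx² − (Σx)²/n = 316 − 276.571429 = 39.428571
Sxy = Σxy − (Σx)(Σy)/n = 2550 − 2878.857143 = -328.857143
Syy = Σy² − (Σy)²/n = 36974 − 29966.285714 = 7007.714286
R² = Sxy²/(Sxx·Syy) = (-328.857143)²/(39.428571·7007.714286) = 0.391406

0.3914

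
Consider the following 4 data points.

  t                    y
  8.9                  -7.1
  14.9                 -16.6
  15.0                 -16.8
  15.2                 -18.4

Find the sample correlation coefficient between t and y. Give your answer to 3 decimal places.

-0.993

n = 4, Σx = 54, Σy = -58.9, Σxy = -842.21, Σx² = 757.26, Σy² = 946.77
Sxx = Σx² − (Σx)²/n = 757.26 − 729 = 28.26
Sxy = Σxy − (Σx)(Σy)/n = -842.21 − (-795.15) = -47.06
Syy = Σy² − (Σy)²/n = 946.77 − 867.3025 = 79.4675
r = Sxy/√(Sxx·Syy) = -47.06/√(2245.75155) = -47.06/47.389361 = -0.993050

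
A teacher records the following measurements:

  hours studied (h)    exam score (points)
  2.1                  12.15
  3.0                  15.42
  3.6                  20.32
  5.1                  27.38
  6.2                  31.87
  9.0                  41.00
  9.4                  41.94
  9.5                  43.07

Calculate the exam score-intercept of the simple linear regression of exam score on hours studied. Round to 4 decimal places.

n = 8, Σx = 47.9, Σy = 233.15, Σxy = 1654.56, Σx² = 350.43
Sxx = Σx² − (Σx)²/n = 350.43 − 286.80125 = 63.62875
Sxy = Σxy − (Σx)(Σy)/n = 1654.56 − 1395.985625 = 258.574375
b = Sxy/Sxx = 258.574375/63.62875 = 4.063798
a = ȳ − b·x̄ = 29.14375 − 4.063798·5.9875 = 4.811761

4.8118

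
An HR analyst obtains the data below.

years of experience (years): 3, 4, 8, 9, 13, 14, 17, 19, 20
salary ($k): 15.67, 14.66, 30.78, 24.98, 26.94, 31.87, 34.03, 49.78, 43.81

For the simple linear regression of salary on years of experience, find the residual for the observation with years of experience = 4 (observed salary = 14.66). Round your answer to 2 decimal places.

n = 9, Σx = 107, Σy = 272.52, Σxy = 3773.64, Σx² = 1585
Sxx = Σx² − (Σx)²/n = 1585 − 1272.111111 = 312.888889
Sxy = Σxy − (Σx)(Σy)/n = 3773.64 − 3239.96 = 533.68
b = Sxy/Sxx = 533.68/312.888889 = 1.705653
a = ȳ − b·x̄ = 30.28 − 1.705653·11.888889 = 10.001676
ŷ(4) = 10.001676 + 1.705653·4 = 16.824290
residual = y − ŷ = 14.66 − 16.824290 = -2.164290

-2.16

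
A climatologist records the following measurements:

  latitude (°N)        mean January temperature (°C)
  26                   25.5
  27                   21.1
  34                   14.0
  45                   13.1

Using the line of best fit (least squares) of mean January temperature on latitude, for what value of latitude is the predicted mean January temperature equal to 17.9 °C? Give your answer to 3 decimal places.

33.902

n = 4, Σx = 132, Σy = 73.7, Σxy = 2298.2, Σx² = 4586
Sxx = Σx² − (Σx)²/n = 4586 − 4356 = 230
Sxy = Σxy − (Σx)(Σy)/n = 2298.2 − 2432.1 = -133.9
b = Sxy/Sxx = -133.9/230 = -0.582174
a = ȳ − b·x̄ = 18.425 − (-0.582174)·33 = 37.636739
Set a + b·x = 17.9: x = (17.9 − 37.636739) / (-0.582174) = 33.901792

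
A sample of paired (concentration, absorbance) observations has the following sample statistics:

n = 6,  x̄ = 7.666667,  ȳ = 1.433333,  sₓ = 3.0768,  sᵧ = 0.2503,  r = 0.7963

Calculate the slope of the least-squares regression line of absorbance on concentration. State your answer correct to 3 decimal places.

0.065

b = r · sᵧ/sₓ = 0.7963 · 0.2503/3.0768 = 0.064780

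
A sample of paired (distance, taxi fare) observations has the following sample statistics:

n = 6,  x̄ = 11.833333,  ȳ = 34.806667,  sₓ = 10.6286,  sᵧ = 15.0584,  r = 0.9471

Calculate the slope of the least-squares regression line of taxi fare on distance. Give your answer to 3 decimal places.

b = r · sᵧ/sₓ = 0.9471 · 15.0584/10.6286 = 1.341833

1.342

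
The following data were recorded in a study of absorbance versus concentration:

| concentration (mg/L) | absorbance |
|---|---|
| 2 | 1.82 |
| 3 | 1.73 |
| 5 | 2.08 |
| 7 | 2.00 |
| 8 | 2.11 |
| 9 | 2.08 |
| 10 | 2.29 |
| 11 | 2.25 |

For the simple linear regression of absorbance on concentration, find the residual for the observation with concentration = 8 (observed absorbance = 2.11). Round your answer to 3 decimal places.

n = 8, Σx = 55, Σy = 16.36, Σxy = 116.48, Σx² = 453
Sxx = Σx² − (Σx)²/n = 453 − 378.125 = 74.875
Sxy = Σxy − (Σx)(Σy)/n = 116.48 − 112.475 = 4.005
b = Sxy/Sxx = 4.005/74.875 = 0.053489
a = ȳ − b·x̄ = 2.045 − 0.053489·6.875 = 1.677262
ŷ(8) = 1.677262 + 0.053489·8 = 2.105175
residual = y − ŷ = 2.11 − 2.105175 = 0.004825

0.005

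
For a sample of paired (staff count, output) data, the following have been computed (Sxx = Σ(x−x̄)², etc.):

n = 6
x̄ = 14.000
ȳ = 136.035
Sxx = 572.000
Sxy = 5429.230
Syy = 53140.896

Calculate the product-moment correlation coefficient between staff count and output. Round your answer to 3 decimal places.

r = Sxy/√(Sxx·Syy) = 5429.23/√(30396592.512) = 5429.23/5513.310486 = 0.984750

0.985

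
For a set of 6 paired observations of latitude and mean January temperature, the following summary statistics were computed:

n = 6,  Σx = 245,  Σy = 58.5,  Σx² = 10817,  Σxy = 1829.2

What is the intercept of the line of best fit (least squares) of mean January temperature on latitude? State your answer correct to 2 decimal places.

37.86

Sxx = Σx² − (Σx)²/n = 10817 − 10004.166667 = 812.833333
Sxy = Σxy − (Σx)(Σy)/n = 1829.2 − 2388.75 = -559.55
b = Sxy/Sxx = -559.55/812.833333 = -0.688395
a = ȳ − b·x̄ = 9.75 − (-0.688395)·40.833333 = 37.859442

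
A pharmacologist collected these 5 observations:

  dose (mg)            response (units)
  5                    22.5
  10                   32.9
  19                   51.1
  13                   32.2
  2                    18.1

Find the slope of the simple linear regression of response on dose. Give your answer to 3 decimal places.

n = 5, Σx = 49, Σy = 156.8, Σxy = 1867.2, Σx² = 659
Sxx = Σx² − (Σx)²/n = 659 − 480.2 = 178.8
Sxy = Σxy − (Σx)(Σy)/n = 1867.2 − 1536.64 = 330.56
b = Sxy/Sxx = 330.56/178.8 = 1.848770

1.849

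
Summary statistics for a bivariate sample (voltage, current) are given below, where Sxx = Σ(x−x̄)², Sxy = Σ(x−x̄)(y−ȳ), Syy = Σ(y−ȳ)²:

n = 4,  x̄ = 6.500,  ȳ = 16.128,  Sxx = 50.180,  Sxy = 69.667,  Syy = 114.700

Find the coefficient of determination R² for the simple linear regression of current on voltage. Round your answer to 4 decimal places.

R² = Sxy²/(Sxx·Syy) = (69.667)²/(50.18·114.7) = 0.843257

0.8433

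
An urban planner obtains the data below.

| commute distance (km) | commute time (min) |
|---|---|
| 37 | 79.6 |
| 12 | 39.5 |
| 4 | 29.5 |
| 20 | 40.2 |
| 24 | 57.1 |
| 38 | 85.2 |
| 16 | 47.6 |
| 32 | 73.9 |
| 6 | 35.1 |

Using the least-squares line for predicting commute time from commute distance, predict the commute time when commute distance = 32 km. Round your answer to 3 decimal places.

n = 9, Σx = 189, Σy = 487.7, Σxy = 12286.2, Σx² = 5265
Sxx = Σx² − (Σx)²/n = 5265 − 3969 = 1296
Sxy = Σxy − (Σx)(Σy)/n = 12286.2 − 10241.7 = 2044.5
b = Sxy/Sxx = 2044.5/1296 = 1.577546
a = ȳ − b·x̄ = 54.188889 − 1.577546·21 = 21.060417
ŷ(32) = a + b·32 = 21.060417 + 1.577546·32 = 71.541898

71.542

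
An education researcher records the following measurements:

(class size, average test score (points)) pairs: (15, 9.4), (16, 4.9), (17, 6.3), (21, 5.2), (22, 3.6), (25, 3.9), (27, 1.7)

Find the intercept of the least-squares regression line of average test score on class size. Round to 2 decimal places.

14.07

n = 7, Σx = 143, Σy = 35, Σxy = 658.3, Σx² = 3049
Sxx = Σx² − (Σx)²/n = 3049 − 2921.285714 = 127.714286
Sxy = Σxy − (Σx)(Σy)/n = 658.3 − 715 = -56.7
b = Sxy/Sxx = -56.7/127.714286 = -0.443960
a = ȳ − b·x̄ = 5 − (-0.443960)·20.428571 = 14.069463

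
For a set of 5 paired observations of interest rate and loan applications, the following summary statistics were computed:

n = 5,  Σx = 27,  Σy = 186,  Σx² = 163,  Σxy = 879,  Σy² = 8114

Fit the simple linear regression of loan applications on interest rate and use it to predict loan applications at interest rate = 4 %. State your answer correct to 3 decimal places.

47.407

Sxx = Σx² − (Σx)²/n = 163 − 145.8 = 17.2
Sxy = Σxy − (Σx)(Σy)/n = 879 − 1004.4 = -125.4
b = Sxy/Sxx = -125.4/17.2 = -7.290698
a = ȳ − b·x̄ = 37.2 − (-7.290698)·5.4 = 76.569767
ŷ(4) = a + b·4 = 76.569767 + (-7.290698)·4 = 47.406977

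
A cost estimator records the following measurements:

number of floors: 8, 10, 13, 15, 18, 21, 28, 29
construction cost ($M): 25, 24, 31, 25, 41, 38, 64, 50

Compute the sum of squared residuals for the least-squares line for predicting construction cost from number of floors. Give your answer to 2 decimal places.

n = 8, Σx = 142, Σy = 298, Σxy = 5996, Σx² = 2948, Σy² = 12508
Sxx = Σx² − (Σx)²/n = 2948 − 2520.5 = 427.5
Sxy = Σxy − (Σx)(Σy)/n = 5996 − 5289.5 = 706.5
Syy = Σy² − (Σy)²/n = 12508 − 11100.5 = 1407.5
b = Sxy/Sxx = 706.5/427.5 = 1.652632
SSE = Syy − b·Sxy = 1407.5 − 1.652632·706.5 = 239.915789

239.92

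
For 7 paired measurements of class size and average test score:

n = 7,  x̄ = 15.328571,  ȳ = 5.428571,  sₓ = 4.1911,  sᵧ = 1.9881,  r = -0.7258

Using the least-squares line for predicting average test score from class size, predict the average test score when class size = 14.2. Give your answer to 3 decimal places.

b = r · sᵧ/sₓ = -0.7258 · 1.9881/4.1911 = -0.344292
a = ȳ − b·x̄ = 5.428571 − (-0.344292)·15.328571 = 10.706078
ŷ(14.2) = a + b·14.2 = 10.706078 + (-0.344292)·14.2 = 5.817129

5.817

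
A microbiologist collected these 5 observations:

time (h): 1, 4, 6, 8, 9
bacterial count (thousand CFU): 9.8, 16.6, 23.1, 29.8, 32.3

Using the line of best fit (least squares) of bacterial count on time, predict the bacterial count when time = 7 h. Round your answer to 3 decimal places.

n = 5, Σx = 28, Σy = 111.6, Σxy = 743.9, Σx² = 198
Sxx = Σx² − (Σx)²/n = 198 − 156.8 = 41.2
Sxy = Σxy − (Σx)(Σy)/n = 743.9 − 624.96 = 118.94
b = Sxy/Sxx = 118.94/41.2 = 2.886893
a = ȳ − b·x̄ = 22.32 − 2.886893·5.6 = 6.153398
ŷ(7) = a + b·7 = 6.153398 + 2.886893·7 = 26.361650

26.362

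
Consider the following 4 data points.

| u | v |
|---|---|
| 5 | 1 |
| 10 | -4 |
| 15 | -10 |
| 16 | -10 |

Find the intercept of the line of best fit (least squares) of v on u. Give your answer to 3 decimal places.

6.273

n = 4, Σx = 46, Σy = -23, Σxy = -345, Σx² = 606
Sxx = Σx² − (Σx)²/n = 606 − 529 = 77
Sxy = Σxy − (Σx)(Σy)/n = -345 − (-264.5) = -80.5
b = Sxy/Sxx = -80.5/77 = -1.045455
a = ȳ − b·x̄ = -5.75 − (-1.045455)·11.5 = 6.272727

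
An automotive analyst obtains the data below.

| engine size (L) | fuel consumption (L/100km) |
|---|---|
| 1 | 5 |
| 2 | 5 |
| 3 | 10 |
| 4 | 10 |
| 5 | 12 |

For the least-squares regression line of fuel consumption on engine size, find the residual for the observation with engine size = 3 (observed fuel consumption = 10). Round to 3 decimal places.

1.600

n = 5, Σx = 15, Σy = 42, Σxy = 145, Σx² = 55
Sxx = Σx² − (Σx)²/n = 55 − 45 = 10
Sxy = Σxy − (Σx)(Σy)/n = 145 − 126 = 19
b = Sxy/Sxx = 19/10 = 1.9
a = ȳ − b·x̄ = 8.4 − 1.9·3 = 2.7
ŷ(3) = 2.7 + 1.9·3 = 8.4
residual = y − ŷ = 10 − 8.4 = 1.6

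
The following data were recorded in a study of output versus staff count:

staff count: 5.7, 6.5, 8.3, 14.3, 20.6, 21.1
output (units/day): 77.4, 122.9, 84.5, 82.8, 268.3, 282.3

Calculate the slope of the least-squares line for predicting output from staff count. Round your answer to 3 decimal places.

n = 6, Σx = 76.5, Σy = 918.2, Σxy = 14608.93, Σx² = 1217.69
Sxx = Σx² − (Σx)²/n = 1217.69 − 975.375 = 242.315
Sxy = Σxy − (Σx)(Σy)/n = 14608.93 − 11707.05 = 2901.88
b = Sxy/Sxx = 2901.88/242.315 = 11.975652

11.976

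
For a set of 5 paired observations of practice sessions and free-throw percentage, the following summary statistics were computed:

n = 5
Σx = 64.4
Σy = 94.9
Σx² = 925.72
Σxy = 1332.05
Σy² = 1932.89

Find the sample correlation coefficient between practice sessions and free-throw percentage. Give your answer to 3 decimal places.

0.975

Sxx = Σx² − (Σx)²/n = 925.72 − 829.472 = 96.248
Sxy = Σxy − (Σx)(Σy)/n = 1332.05 − 1222.312 = 109.738
Syy = Σy² − (Σy)²/n = 1932.89 − 1801.202 = 131.688
r = Sxy/√(Sxx·Syy) = 109.738/√(12674.706624) = 109.738/112.582000 = 0.974738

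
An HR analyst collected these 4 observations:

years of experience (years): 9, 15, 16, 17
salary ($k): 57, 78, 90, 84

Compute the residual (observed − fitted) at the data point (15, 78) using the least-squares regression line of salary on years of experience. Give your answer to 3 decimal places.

n = 4, Σx = 57, Σy = 309, Σxy = 4551, Σx² = 851
Sxx = Σx² − (Σx)²/n = 851 − 812.25 = 38.75
Sxy = Σxy − (Σx)(Σy)/n = 4551 − 4403.25 = 147.75
b = Sxy/Sxx = 147.75/38.75 = 3.812903
a = ȳ − b·x̄ = 77.25 − 3.812903·14.25 = 22.916129
ŷ(15) = 22.916129 + 3.812903·15 = 80.109677
residual = y − ŷ = 78 − 80.109677 = -2.109677

-2.110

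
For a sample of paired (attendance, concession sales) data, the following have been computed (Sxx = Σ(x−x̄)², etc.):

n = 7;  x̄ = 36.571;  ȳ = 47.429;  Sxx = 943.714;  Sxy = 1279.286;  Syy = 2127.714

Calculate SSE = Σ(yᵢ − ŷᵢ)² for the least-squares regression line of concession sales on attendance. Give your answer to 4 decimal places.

393.5311

b = Sxy/Sxx = 1279.286/943.714 = 1.355587
SSE = Syy − b·Sxy = 2127.714 − 1.355587·1279.286 = 393.531112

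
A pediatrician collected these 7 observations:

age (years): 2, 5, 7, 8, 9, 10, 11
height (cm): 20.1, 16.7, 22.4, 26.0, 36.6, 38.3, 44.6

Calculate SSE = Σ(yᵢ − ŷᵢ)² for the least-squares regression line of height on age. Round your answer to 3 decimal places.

n = 7, Σx = 52, Σy = 204.7, Σxy = 1691.5, Σx² = 444, Σy² = 6656.27
Sxx = Σx² − (Σx)²/n = 444 − 386.285714 = 57.714286
Sxy = Σxy − (Σx)(Σy)/n = 1691.5 − 1520.628571 = 170.871429
Syy = Σy² − (Σy)²/n = 6656.27 − 5986.012857 = 670.257143
b = Sxy/Sxx = 170.871429/57.714286 = 2.960644
SSE = Syy − b·Sxy = 670.257143 − 2.960644·170.871429 = 164.367748

164.368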